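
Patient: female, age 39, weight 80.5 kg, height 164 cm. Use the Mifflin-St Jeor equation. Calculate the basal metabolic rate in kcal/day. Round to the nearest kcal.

Mifflin-St Jeor (female): BMR = 10(80.5) + 6.25(164) − 5(39) − 161 = 805 + 1025 − 195 − 161 = 1474 kcal/day.

1474 kcal/day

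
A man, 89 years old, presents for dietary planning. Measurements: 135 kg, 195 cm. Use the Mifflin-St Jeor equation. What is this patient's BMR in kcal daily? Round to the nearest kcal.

Mifflin-St Jeor (male): BMR = 10(135) + 6.25(195) − 5(89) + 5 = 1350 + 1218.75 − 445 + 5 = 2128.75 kcal/day.

2129 kcal daily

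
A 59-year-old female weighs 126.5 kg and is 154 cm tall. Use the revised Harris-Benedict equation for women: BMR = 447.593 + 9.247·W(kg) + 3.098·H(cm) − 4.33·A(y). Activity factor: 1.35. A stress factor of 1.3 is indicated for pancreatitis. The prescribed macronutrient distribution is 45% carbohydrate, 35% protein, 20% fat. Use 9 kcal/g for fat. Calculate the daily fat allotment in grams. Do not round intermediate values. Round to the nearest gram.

72 g/day

Harris-Benedict: BMR = 447.593 + 9.247(126.5) + 3.098(154) − 4.33(59) = 1838.9605 kcal/day.
TEE = 1838.9605 × 1.35 = 2482.5967 kcal/day.
With stress factor 1.3: 2482.5967 × 1.3 = 3227.3757 kcal/day.
Fat energy = 20% × 3227.3757 = 645.4751 kcal.
Fat = 645.4751 ÷ 9 kcal/g = 71.7195 g.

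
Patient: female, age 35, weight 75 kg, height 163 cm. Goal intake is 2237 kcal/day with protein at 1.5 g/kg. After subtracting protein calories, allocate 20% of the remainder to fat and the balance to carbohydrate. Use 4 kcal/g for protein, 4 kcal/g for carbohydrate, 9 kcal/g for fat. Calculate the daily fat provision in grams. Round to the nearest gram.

Protein = 1.5 × 75 = 112.5 g → 112.5 × 4 = 450 kcal.
Non-protein calories = 2237 − 450 = 1787 kcal.
Fat: 20% × 1787 = 357.4 kcal; carbohydrate: 1429.6 kcal.
Fat: 357.4 kcal ÷ 9 kcal/g = 39.7111 g.

40 g/day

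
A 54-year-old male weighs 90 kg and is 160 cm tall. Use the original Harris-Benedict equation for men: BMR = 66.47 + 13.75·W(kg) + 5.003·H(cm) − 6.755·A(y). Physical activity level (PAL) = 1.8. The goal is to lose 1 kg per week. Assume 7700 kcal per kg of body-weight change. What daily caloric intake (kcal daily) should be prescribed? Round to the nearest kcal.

2031 kcal daily

Harris-Benedict: BMR = 66.47 + 13.75(90) + 5.003(160) − 6.755(54) = 1739.68 kcal/day.
TEE = 1739.68 × 1.8 = 3131.424 kcal/day.
Required daily deficit = 1 × 7700 ÷ 7 = 1100 kcal/day.
Target intake = 3131.424 − 1100 = 2031.424 kcal/day.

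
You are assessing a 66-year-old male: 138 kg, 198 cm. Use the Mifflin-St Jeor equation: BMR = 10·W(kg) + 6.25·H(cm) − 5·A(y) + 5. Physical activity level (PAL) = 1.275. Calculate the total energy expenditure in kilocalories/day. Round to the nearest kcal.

2923 kilocalories/day

Mifflin-St Jeor (male): BMR = 10(138) + 6.25(198) − 5(66) + 5 = 1380 + 1237.5 − 330 + 5 = 2292.5 kcal/day.
TEE = BMR × activity factor = 2292.5 × 1.275 = 2922.9375 kcal/day.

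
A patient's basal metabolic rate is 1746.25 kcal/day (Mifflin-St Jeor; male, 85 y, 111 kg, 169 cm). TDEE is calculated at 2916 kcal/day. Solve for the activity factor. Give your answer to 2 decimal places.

1.67

Activity factor = TEE ÷ BMR = 2916 ÷ 1746.25 = 1.67.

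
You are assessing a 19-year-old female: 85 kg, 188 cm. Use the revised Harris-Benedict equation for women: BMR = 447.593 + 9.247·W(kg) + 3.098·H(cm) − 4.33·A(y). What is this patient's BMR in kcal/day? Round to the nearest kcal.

Harris-Benedict: BMR = 447.593 + 9.247(85) + 3.098(188) − 4.33(19) = 1733.742 kcal/day.

1734 kcal/day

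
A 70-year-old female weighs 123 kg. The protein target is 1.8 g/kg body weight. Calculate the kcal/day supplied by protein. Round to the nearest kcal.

886 kcal/day

Protein = 1.8 g/kg × 123 kg = 221.4 g/day.
Protein energy = 221.4 g × 4 kcal/g = 885.6 kcal/day.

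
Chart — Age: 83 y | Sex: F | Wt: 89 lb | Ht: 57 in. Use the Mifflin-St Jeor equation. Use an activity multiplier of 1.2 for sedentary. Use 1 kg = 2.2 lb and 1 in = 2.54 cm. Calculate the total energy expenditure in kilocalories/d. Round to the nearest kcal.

Convert to metric: weight = 89 ÷ 2.2 = 40.4545 kg; height = 57 × 2.54 = 144.78 cm.
Mifflin-St Jeor (female): BMR = 10(40.4545) + 6.25(144.78) − 5(83) − 161 = 404.5455 + 904.875 − 415 − 161 = 733.4205 kcal/day.
TEE = BMR × activity factor = 733.4205 × 1.2 = 880.1045 kcal/day.

880 kilocalories/d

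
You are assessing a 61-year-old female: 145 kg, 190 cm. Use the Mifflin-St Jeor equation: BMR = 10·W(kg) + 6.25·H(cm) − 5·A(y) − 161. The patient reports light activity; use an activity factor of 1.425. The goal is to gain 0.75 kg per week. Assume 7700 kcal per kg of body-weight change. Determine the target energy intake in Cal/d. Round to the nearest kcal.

3919 Cal/d

Mifflin-St Jeor (female): BMR = 10(145) + 6.25(190) − 5(61) − 161 = 1450 + 1187.5 − 305 − 161 = 2171.5 kcal/day.
TEE = 2171.5 × 1.425 = 3094.3875 kcal/day.
Required daily surplus = 0.75 × 7700 ÷ 7 = 825 kcal/day.
Target intake = 3094.3875 + 825 = 3919.3875 kcal/day.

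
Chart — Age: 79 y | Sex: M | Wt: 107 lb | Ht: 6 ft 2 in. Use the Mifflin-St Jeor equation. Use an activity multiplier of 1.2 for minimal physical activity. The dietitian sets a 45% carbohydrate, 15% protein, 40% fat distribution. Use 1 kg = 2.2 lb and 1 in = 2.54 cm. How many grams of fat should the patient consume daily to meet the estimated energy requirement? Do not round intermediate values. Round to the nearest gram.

68 g/day

Convert to metric: weight = 107 ÷ 2.2 = 48.6364 kg; height = (6×12 + 2) × 2.54 = 74 × 2.54 = 187.96 cm.
Mifflin-St Jeor (male): BMR = 10(48.6364) + 6.25(187.96) − 5(79) + 5 = 486.3636 + 1174.75 − 395 + 5 = 1271.1136 kcal/day.
TEE = 1271.1136 × 1.2 = 1525.3364 kcal/day.
Fat energy = 40% × 1525.3364 = 610.1345 kcal.
Fat = 610.1345 ÷ 9 kcal/g = 67.7927 g.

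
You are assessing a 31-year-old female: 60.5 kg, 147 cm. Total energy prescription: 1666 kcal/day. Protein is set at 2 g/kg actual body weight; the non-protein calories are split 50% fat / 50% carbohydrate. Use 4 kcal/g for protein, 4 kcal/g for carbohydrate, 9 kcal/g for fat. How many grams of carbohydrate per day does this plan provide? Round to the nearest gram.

148 g/day

Protein = 2 × 60.5 = 121 g → 121 × 4 = 484 kcal.
Non-protein calories = 1666 − 484 = 1182 kcal.
Fat: 50% × 1182 = 591 kcal; carbohydrate: 591 kcal.
Carbohydrate: 591 kcal ÷ 4 kcal/g = 147.75 g.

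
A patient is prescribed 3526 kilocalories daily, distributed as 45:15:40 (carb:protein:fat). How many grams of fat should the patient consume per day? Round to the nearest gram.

Fat energy = 40% × 3526 = 1410.4 kcal.
At 9 kcal/g: 1410.4 ÷ 9 = 156.7111 g.

157 g/day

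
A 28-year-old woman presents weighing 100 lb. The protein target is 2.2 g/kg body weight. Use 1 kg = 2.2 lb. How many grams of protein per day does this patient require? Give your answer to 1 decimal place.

Weight in kg = 100 ÷ 2.2 = 45.4545 kg.
Protein = 2.2 g/kg × 45.4545 kg = 100 g/day.

100.0 g/day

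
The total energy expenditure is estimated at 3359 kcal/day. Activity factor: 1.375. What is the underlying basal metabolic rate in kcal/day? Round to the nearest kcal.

BMR = TEE ÷ activity factor = 3359 ÷ 1.375 = 2442.9091 kcal/day.

2443 kcal/day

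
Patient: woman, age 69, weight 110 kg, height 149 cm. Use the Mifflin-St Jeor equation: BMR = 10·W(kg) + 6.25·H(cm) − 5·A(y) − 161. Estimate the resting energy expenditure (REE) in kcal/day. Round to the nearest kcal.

Mifflin-St Jeor (female): BMR = 10(110) + 6.25(149) − 5(69) − 161 = 1100 + 931.25 − 345 − 161 = 1525.25 kcal/day.

1525 kcal/day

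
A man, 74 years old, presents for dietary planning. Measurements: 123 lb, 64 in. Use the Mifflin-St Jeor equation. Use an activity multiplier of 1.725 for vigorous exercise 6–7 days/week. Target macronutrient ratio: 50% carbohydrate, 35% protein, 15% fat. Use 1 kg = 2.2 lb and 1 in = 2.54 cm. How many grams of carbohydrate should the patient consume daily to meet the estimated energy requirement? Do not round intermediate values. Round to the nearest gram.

Convert to metric: weight = 123 ÷ 2.2 = 55.9091 kg; height = 64 × 2.54 = 162.56 cm.
Mifflin-St Jeor (male): BMR = 10(55.9091) + 6.25(162.56) − 5(74) + 5 = 559.0909 + 1016 − 370 + 5 = 1210.0909 kcal/day.
TEE = 1210.0909 × 1.725 = 2087.4068 kcal/day.
Carbohydrate energy = 50% × 2087.4068 = 1043.7034 kcal.
Carbohydrate = 1043.7034 ÷ 4 kcal/g = 260.9259 g.

261 g/day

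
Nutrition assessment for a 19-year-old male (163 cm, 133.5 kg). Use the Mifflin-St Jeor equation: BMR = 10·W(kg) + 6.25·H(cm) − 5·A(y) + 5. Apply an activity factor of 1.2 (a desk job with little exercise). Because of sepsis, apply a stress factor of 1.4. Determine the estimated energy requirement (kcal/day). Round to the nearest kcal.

3803 kcal/day

Mifflin-St Jeor (male): BMR = 10(133.5) + 6.25(163) − 5(19) + 5 = 1335 + 1018.75 − 95 + 5 = 2263.75 kcal/day.
TEE = BMR × activity factor = 2263.75 × 1.2 = 2716.5 kcal/day.
Apply stress factor: 2716.5 × 1.4 = 3803.1 kcal/day.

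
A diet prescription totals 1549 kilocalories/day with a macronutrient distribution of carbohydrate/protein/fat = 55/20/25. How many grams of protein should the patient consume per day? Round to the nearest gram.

77 g/day

Protein energy = 20% × 1549 = 309.8 kcal.
At 4 kcal/g: 309.8 ÷ 4 = 77.45 g.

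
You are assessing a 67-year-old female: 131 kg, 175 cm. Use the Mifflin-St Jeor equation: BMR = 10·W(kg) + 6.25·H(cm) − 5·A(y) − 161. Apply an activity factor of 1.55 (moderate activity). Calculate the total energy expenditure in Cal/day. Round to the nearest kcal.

2957 Cal/day

Mifflin-St Jeor (female): BMR = 10(131) + 6.25(175) − 5(67) − 161 = 1310 + 1093.75 − 335 − 161 = 1907.75 kcal/day.
TEE = BMR × activity factor = 1907.75 × 1.55 = 2957.0125 kcal/day.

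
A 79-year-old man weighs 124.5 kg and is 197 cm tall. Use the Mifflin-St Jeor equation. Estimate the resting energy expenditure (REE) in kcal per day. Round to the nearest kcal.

2086 kcal per day

Mifflin-St Jeor (male): BMR = 10(124.5) + 6.25(197) − 5(79) + 5 = 1245 + 1231.25 − 395 + 5 = 2086.25 kcal/day.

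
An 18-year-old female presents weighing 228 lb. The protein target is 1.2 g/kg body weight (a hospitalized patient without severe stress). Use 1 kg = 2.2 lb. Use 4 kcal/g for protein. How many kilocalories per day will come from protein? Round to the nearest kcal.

497 kcal/day

Weight in kg = 228 ÷ 2.2 = 103.6364 kg.
Protein = 1.2 g/kg × 103.6364 kg = 124.3636 g/day.
Protein energy = 124.3636 g × 4 kcal/g = 497.4545 kcal/day.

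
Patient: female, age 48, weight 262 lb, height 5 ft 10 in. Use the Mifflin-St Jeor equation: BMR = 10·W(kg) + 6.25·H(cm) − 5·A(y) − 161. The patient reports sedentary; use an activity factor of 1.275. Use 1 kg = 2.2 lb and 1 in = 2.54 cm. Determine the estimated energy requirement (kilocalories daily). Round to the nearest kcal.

Convert to metric: weight = 262 ÷ 2.2 = 119.0909 kg; height = (5×12 + 10) × 2.54 = 70 × 2.54 = 177.8 cm.
Mifflin-St Jeor (female): BMR = 10(119.0909) + 6.25(177.8) − 5(48) − 161 = 1190.9091 + 1111.25 − 240 − 161 = 1901.1591 kcal/day.
TEE = BMR × activity factor = 1901.1591 × 1.275 = 2423.9778 kcal/day.

2424 kilocalories daily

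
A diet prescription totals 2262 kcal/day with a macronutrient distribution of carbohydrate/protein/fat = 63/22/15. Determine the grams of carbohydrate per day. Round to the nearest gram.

356 g/day

Carbohydrate energy = 63% × 2262 = 1425.06 kcal.
At 4 kcal/g: 1425.06 ÷ 4 = 356.265 g.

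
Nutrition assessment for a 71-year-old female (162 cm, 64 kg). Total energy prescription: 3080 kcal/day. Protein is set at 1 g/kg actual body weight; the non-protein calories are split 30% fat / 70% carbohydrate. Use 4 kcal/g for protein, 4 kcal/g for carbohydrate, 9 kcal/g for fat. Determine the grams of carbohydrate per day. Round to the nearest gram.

Protein = 1 × 64 = 64 g → 64 × 4 = 256 kcal.
Non-protein calories = 3080 − 256 = 2824 kcal.
Fat: 30% × 2824 = 847.2 kcal; carbohydrate: 1976.8 kcal.
Carbohydrate: 1976.8 kcal ÷ 4 kcal/g = 494.2 g.

494 g/day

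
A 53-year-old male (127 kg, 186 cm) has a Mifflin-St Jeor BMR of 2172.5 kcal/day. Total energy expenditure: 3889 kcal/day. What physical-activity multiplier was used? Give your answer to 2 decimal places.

Activity factor = TEE ÷ BMR = 3889 ÷ 2172.5 = 1.79.

1.79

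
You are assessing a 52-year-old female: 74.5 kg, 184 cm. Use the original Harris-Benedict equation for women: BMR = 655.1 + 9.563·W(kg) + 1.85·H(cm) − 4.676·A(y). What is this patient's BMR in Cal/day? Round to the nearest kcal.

1465 Cal/day

Harris-Benedict: BMR = 655.1 + 9.563(74.5) + 1.85(184) − 4.676(52) = 1464.7915 kcal/day.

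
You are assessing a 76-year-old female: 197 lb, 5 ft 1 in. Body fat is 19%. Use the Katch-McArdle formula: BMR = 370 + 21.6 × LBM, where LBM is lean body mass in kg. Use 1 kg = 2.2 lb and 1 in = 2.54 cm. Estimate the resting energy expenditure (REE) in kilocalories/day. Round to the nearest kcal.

1937 kilocalories/day

Convert to metric: weight = 197 ÷ 2.2 = 89.5455 kg; height = (5×12 + 1) × 2.54 = 61 × 2.54 = 154.94 cm.
LBM = 89.5455 × (1 − 0.19) = 72.5318 kg. Katch-McArdle: BMR = 370 + 21.6 × 72.5318 = 1936.6873 kcal/day.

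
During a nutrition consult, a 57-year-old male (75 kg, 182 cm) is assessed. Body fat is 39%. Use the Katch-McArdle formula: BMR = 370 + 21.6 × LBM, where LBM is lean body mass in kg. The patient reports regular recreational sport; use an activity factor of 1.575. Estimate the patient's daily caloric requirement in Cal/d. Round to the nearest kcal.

LBM = 75 × (1 − 0.39) = 45.75 kg. Katch-McArdle: BMR = 370 + 21.6 × 45.75 = 1358.2 kcal/day.
TEE = BMR × activity factor = 1358.2 × 1.575 = 2139.165 kcal/day.

2139 Cal/d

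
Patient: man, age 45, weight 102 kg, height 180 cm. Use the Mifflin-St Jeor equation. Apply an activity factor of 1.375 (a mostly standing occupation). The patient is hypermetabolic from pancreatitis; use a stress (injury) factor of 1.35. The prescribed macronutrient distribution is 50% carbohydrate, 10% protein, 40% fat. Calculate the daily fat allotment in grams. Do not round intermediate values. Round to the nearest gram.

Mifflin-St Jeor (male): BMR = 10(102) + 6.25(180) − 5(45) + 5 = 1020 + 1125 − 225 + 5 = 1925 kcal/day.
TEE = 1925 × 1.375 = 2646.875 kcal/day.
With stress factor 1.35: 2646.875 × 1.35 = 3573.2813 kcal/day.
Fat energy = 40% × 3573.2813 = 1429.3125 kcal.
Fat = 1429.3125 ÷ 9 kcal/g = 158.8125 g.

159 g/day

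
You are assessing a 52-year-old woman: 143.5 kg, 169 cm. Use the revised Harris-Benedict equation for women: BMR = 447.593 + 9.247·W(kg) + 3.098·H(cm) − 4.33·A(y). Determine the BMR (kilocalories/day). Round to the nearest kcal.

Harris-Benedict: BMR = 447.593 + 9.247(143.5) + 3.098(169) − 4.33(52) = 2072.9395 kcal/day.

2073 kilocalories/day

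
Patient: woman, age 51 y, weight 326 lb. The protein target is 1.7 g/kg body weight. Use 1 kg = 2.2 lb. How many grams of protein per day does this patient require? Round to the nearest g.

Weight in kg = 326 ÷ 2.2 = 148.1818 kg.
Protein = 1.7 g/kg × 148.1818 kg = 251.9091 g/day.

252 g/day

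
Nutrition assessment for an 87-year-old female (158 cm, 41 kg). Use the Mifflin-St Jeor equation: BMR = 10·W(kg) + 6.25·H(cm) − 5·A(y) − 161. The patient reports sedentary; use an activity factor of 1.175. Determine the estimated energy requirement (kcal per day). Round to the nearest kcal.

Mifflin-St Jeor (female): BMR = 10(41) + 6.25(158) − 5(87) − 161 = 410 + 987.5 − 435 − 161 = 801.5 kcal/day.
TEE = BMR × activity factor = 801.5 × 1.175 = 941.7625 kcal/day.

942 kcal per day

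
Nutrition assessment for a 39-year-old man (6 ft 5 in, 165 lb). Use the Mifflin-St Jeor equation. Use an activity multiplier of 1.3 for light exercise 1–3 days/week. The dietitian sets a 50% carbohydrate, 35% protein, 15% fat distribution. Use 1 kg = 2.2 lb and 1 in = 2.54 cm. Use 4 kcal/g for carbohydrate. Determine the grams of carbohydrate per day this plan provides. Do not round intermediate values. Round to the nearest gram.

290 g/day

Convert to metric: weight = 165 ÷ 2.2 = 75 kg; height = (6×12 + 5) × 2.54 = 77 × 2.54 = 195.58 cm.
Mifflin-St Jeor (male): BMR = 10(75) + 6.25(195.58) − 5(39) + 5 = 750 + 1222.375 − 195 + 5 = 1782.375 kcal/day.
TEE = 1782.375 × 1.3 = 2317.0875 kcal/day.
Carbohydrate energy = 50% × 2317.0875 = 1158.5438 kcal.
Carbohydrate = 1158.5438 ÷ 4 kcal/g = 289.6359 g.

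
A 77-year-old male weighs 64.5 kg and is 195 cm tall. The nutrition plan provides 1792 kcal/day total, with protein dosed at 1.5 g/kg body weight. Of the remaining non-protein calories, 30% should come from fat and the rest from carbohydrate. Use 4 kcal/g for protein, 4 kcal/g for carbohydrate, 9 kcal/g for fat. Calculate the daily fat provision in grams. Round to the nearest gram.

47 g/day

Protein = 1.5 × 64.5 = 96.75 g → 96.75 × 4 = 387 kcal.
Non-protein calories = 1792 − 387 = 1405 kcal.
Fat: 30% × 1405 = 421.5 kcal; carbohydrate: 983.5 kcal.
Fat: 421.5 kcal ÷ 9 kcal/g = 46.8333 g.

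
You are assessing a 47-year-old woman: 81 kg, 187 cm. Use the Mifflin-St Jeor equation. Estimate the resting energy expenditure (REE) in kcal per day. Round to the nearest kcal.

Mifflin-St Jeor (female): BMR = 10(81) + 6.25(187) − 5(47) − 161 = 810 + 1168.75 − 235 − 161 = 1582.75 kcal/day.

1583 kcal per day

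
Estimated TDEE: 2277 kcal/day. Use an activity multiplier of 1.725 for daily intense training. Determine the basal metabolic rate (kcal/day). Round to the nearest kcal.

BMR = TEE ÷ activity factor = 2277 ÷ 1.725 = 1320 kcal/day.

1320 kcal/day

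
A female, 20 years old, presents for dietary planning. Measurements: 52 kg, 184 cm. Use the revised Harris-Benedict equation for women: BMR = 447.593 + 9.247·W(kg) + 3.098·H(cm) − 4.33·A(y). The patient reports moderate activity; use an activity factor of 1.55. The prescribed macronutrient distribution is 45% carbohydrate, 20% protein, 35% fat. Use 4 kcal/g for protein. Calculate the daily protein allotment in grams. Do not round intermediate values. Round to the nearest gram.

Harris-Benedict: BMR = 447.593 + 9.247(52) + 3.098(184) − 4.33(20) = 1411.869 kcal/day.
TEE = 1411.869 × 1.55 = 2188.397 kcal/day.
Protein energy = 20% × 2188.397 = 437.6794 kcal.
Protein = 437.6794 ÷ 4 kcal/g = 109.4198 g.

109 g/day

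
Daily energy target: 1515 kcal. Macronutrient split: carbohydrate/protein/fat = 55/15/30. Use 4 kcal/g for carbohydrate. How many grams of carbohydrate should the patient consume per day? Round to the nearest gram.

208 g/day

Carbohydrate energy = 55% × 1515 = 833.25 kcal.
At 4 kcal/g: 833.25 ÷ 4 = 208.3125 g.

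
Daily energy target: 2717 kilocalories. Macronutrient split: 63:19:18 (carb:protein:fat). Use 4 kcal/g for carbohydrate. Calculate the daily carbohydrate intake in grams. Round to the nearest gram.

428 g/day

Carbohydrate energy = 63% × 2717 = 1711.71 kcal.
At 4 kcal/g: 1711.71 ÷ 4 = 427.9275 g.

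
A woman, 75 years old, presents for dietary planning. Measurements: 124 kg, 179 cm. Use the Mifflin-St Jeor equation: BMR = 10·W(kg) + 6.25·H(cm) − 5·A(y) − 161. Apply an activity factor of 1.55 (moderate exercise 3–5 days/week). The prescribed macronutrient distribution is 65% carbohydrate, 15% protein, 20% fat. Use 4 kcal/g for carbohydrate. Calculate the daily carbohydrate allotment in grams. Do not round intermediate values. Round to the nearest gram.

Mifflin-St Jeor (female): BMR = 10(124) + 6.25(179) − 5(75) − 161 = 1240 + 1118.75 − 375 − 161 = 1822.75 kcal/day.
TEE = 1822.75 × 1.55 = 2825.2625 kcal/day.
Carbohydrate energy = 65% × 2825.2625 = 1836.4206 kcal.
Carbohydrate = 1836.4206 ÷ 4 kcal/g = 459.1052 g.

459 g/day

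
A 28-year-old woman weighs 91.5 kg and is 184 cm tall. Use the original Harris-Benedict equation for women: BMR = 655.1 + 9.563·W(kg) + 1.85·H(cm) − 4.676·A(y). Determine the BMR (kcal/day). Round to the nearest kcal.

Harris-Benedict: BMR = 655.1 + 9.563(91.5) + 1.85(184) − 4.676(28) = 1739.5865 kcal/day.

1740 kcal/day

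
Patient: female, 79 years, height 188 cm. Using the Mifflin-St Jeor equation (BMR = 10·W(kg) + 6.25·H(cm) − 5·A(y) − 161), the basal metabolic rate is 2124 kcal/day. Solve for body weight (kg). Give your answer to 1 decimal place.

150.5 kg

2124 = 10·W + 6.25(188) − 5(79) − 161
10·W = 2124 − 619 = 1505, so W = 150.5 kg.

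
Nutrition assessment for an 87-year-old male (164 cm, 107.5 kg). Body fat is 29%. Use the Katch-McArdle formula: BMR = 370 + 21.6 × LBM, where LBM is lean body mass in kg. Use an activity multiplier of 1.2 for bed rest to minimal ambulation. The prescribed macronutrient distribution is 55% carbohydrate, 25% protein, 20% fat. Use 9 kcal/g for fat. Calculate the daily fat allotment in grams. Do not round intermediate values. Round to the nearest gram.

LBM = 107.5 × (1 − 0.29) = 76.325 kg. Katch-McArdle: BMR = 370 + 21.6 × 76.325 = 2018.62 kcal/day.
TEE = 2018.62 × 1.2 = 2422.344 kcal/day.
Fat energy = 20% × 2422.344 = 484.4688 kcal.
Fat = 484.4688 ÷ 9 kcal/g = 53.8299 g.

54 g/day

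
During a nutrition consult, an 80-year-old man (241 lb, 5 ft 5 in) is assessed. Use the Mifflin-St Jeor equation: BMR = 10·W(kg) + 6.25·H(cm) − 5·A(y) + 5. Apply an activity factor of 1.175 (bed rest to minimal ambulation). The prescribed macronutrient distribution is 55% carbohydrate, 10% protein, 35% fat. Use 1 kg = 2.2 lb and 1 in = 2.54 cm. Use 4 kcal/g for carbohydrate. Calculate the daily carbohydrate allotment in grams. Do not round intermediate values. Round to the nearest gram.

Convert to metric: weight = 241 ÷ 2.2 = 109.5455 kg; height = (5×12 + 5) × 2.54 = 65 × 2.54 = 165.1 cm.
Mifflin-St Jeor (male): BMR = 10(109.5455) + 6.25(165.1) − 5(80) + 5 = 1095.4545 + 1031.875 − 400 + 5 = 1732.3295 kcal/day.
TEE = 1732.3295 × 1.175 = 2035.4872 kcal/day.
Carbohydrate energy = 55% × 2035.4872 = 1119.518 kcal.
Carbohydrate = 1119.518 ÷ 4 kcal/g = 279.8795 g.

280 g/day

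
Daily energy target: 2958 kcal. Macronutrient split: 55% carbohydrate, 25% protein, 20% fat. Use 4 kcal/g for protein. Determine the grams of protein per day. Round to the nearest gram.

Protein energy = 25% × 2958 = 739.5 kcal.
At 4 kcal/g: 739.5 ÷ 4 = 184.875 g.

185 g/day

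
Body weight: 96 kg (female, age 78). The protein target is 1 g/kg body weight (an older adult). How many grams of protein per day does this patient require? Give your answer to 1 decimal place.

Protein = 1 g/kg × 96 kg = 96 g/day.

96.0 g/day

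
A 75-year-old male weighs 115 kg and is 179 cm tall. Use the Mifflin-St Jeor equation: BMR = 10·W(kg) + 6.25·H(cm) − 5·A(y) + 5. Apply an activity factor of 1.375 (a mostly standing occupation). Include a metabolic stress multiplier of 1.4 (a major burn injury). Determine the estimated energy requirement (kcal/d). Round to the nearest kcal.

Mifflin-St Jeor (male): BMR = 10(115) + 6.25(179) − 5(75) + 5 = 1150 + 1118.75 − 375 + 5 = 1898.75 kcal/day.
TEE = BMR × activity factor = 1898.75 × 1.375 = 2610.7813 kcal/day.
Apply stress factor: 2610.7813 × 1.4 = 3655.0938 kcal/day.

3655 kcal/d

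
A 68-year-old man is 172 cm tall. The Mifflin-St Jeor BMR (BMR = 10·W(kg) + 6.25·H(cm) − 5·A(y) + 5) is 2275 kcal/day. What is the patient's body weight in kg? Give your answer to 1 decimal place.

2275 = 10·W + 6.25(172) − 5(68) + 5
10·W = 2275 − 740 = 1535, so W = 153.5 kg.

153.5 kg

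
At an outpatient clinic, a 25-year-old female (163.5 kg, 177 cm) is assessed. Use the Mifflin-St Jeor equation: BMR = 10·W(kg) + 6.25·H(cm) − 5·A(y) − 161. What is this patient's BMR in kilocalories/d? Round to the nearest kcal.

2455 kilocalories/d

Mifflin-St Jeor (female): BMR = 10(163.5) + 6.25(177) − 5(25) − 161 = 1635 + 1106.25 − 125 − 161 = 2455.25 kcal/day.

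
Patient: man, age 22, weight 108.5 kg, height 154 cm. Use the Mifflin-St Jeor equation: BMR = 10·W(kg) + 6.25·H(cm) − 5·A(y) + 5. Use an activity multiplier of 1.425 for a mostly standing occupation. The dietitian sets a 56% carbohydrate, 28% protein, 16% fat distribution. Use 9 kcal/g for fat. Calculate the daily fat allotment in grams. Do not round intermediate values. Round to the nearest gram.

Mifflin-St Jeor (male): BMR = 10(108.5) + 6.25(154) − 5(22) + 5 = 1085 + 962.5 − 110 + 5 = 1942.5 kcal/day.
TEE = 1942.5 × 1.425 = 2768.0625 kcal/day.
Fat energy = 16% × 2768.0625 = 442.89 kcal.
Fat = 442.89 ÷ 9 kcal/g = 49.21 g.

49 g/day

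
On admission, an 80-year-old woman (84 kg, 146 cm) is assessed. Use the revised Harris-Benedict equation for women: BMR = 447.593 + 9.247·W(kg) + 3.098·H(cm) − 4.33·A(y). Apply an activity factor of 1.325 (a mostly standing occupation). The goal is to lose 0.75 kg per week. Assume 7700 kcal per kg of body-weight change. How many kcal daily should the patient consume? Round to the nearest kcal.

938 kcal daily

Harris-Benedict: BMR = 447.593 + 9.247(84) + 3.098(146) − 4.33(80) = 1330.249 kcal/day.
TEE = 1330.249 × 1.325 = 1762.5799 kcal/day.
Required daily deficit = 0.75 × 7700 ÷ 7 = 825 kcal/day.
Target intake = 1762.5799 − 825 = 937.5799 kcal/day.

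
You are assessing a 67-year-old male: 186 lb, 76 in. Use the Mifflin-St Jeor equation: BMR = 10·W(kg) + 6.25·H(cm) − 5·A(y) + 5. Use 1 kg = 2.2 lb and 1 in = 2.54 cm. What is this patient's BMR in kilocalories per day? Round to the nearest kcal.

Convert to metric: weight = 186 ÷ 2.2 = 84.5455 kg; height = 76 × 2.54 = 193.04 cm.
Mifflin-St Jeor (male): BMR = 10(84.5455) + 6.25(193.04) − 5(67) + 5 = 845.4545 + 1206.5 − 335 + 5 = 1721.9545 kcal/day.

1722 kilocalories per day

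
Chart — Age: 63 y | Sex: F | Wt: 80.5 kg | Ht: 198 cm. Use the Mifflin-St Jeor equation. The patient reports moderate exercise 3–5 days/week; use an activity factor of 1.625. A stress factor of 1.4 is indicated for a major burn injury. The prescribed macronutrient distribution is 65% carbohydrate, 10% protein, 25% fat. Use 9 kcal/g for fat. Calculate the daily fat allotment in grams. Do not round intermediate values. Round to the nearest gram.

Mifflin-St Jeor (female): BMR = 10(80.5) + 6.25(198) − 5(63) − 161 = 805 + 1237.5 − 315 − 161 = 1566.5 kcal/day.
TEE = 1566.5 × 1.625 = 2545.5625 kcal/day.
With stress factor 1.4: 2545.5625 × 1.4 = 3563.7875 kcal/day.
Fat energy = 25% × 3563.7875 = 890.9469 kcal.
Fat = 890.9469 ÷ 9 kcal/g = 98.9941 g.

99 g/day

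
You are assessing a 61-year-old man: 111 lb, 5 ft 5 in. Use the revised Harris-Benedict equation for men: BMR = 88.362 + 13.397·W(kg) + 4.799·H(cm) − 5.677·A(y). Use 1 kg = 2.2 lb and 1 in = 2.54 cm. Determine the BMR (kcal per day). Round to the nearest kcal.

Convert to metric: weight = 111 ÷ 2.2 = 50.4545 kg; height = (5×12 + 5) × 2.54 = 65 × 2.54 = 165.1 cm.
Harris-Benedict: BMR = 88.362 + 13.397(50.4545) + 4.799(165.1) − 5.677(61) = 1210.3194 kcal/day.

1210 kcal per day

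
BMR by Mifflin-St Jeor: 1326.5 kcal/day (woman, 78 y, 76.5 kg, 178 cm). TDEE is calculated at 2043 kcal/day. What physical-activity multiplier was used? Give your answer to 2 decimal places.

1.54

Activity factor = TEE ÷ BMR = 2043 ÷ 1326.5 = 1.54.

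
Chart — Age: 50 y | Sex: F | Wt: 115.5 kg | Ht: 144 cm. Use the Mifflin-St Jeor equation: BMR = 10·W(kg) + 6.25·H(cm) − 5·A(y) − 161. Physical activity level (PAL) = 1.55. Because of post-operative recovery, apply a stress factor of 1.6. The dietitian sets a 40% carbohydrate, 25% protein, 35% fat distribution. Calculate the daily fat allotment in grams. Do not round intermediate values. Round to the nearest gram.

Mifflin-St Jeor (female): BMR = 10(115.5) + 6.25(144) − 5(50) − 161 = 1155 + 900 − 250 − 161 = 1644 kcal/day.
TEE = 1644 × 1.55 = 2548.2 kcal/day.
With stress factor 1.6: 2548.2 × 1.6 = 4077.12 kcal/day.
Fat energy = 35% × 4077.12 = 1426.992 kcal.
Fat = 1426.992 ÷ 9 kcal/g = 158.5547 g.

159 g/day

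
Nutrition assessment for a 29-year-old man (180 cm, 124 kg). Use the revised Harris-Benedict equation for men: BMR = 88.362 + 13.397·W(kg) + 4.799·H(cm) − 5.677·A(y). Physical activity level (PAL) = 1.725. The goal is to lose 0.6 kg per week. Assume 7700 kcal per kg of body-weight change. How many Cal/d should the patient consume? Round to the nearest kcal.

3564 Cal/d

Harris-Benedict: BMR = 88.362 + 13.397(124) + 4.799(180) − 5.677(29) = 2448.777 kcal/day.
TEE = 2448.777 × 1.725 = 4224.1403 kcal/day.
Required daily deficit = 0.6 × 7700 ÷ 7 = 660 kcal/day.
Target intake = 4224.1403 − 660 = 3564.1403 kcal/day.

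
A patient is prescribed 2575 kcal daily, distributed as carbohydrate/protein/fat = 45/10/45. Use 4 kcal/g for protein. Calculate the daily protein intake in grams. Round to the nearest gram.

64 g/day

Protein energy = 10% × 2575 = 257.5 kcal.
At 4 kcal/g: 257.5 ÷ 4 = 64.375 g.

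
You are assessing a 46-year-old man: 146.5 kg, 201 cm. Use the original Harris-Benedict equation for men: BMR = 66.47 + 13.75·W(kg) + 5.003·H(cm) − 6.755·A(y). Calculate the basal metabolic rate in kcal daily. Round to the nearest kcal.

Harris-Benedict: BMR = 66.47 + 13.75(146.5) + 5.003(201) − 6.755(46) = 2775.718 kcal/day.

2776 kcal daily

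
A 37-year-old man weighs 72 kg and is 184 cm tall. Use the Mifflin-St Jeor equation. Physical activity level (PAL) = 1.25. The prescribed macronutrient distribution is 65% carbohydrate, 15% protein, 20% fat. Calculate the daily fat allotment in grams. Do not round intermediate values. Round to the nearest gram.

47 g/day

Mifflin-St Jeor (male): BMR = 10(72) + 6.25(184) − 5(37) + 5 = 720 + 1150 − 185 + 5 = 1690 kcal/day.
TEE = 1690 × 1.25 = 2112.5 kcal/day.
Fat energy = 20% × 2112.5 = 422.5 kcal.
Fat = 422.5 ÷ 9 kcal/g = 46.9444 g.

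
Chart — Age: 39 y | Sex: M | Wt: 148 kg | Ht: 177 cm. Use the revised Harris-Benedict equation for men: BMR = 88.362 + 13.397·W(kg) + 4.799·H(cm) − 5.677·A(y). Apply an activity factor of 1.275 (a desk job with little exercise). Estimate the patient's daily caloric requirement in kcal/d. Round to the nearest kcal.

3441 kcal/d

Harris-Benedict: BMR = 88.362 + 13.397(148) + 4.799(177) − 5.677(39) = 2699.138 kcal/day.
TEE = BMR × activity factor = 2699.138 × 1.275 = 3441.401 kcal/day.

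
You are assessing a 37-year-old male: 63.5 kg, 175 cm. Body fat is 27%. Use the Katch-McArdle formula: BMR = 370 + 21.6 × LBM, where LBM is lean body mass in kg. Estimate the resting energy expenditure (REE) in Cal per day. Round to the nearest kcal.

1371 Cal per day

LBM = 63.5 × (1 − 0.27) = 46.355 kg. Katch-McArdle: BMR = 370 + 21.6 × 46.355 = 1371.268 kcal/day.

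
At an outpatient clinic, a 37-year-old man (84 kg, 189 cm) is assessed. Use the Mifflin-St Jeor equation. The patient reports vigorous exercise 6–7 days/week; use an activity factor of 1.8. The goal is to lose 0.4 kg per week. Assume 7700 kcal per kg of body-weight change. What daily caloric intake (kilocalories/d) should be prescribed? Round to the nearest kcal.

Mifflin-St Jeor (male): BMR = 10(84) + 6.25(189) − 5(37) + 5 = 840 + 1181.25 − 185 + 5 = 1841.25 kcal/day.
TEE = 1841.25 × 1.8 = 3314.25 kcal/day.
Required daily deficit = 0.4 × 7700 ÷ 7 = 440 kcal/day.
Target intake = 3314.25 − 440 = 2874.25 kcal/day.

2874 kilocalories/d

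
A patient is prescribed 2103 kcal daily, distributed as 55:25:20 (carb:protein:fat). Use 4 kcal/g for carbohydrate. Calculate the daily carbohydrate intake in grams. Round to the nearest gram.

289 g/day

Carbohydrate energy = 55% × 2103 = 1156.65 kcal.
At 4 kcal/g: 1156.65 ÷ 4 = 289.1625 g.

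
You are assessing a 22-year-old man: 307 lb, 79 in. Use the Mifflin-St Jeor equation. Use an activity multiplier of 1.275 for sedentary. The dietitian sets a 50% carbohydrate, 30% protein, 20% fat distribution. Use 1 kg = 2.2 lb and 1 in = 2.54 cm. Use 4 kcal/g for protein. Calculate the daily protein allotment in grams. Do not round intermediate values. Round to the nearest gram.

Convert to metric: weight = 307 ÷ 2.2 = 139.5455 kg; height = 79 × 2.54 = 200.66 cm.
Mifflin-St Jeor (male): BMR = 10(139.5455) + 6.25(200.66) − 5(22) + 5 = 1395.4545 + 1254.125 − 110 + 5 = 2544.5795 kcal/day.
TEE = 2544.5795 × 1.275 = 3244.3389 kcal/day.
Protein energy = 30% × 3244.3389 = 973.3017 kcal.
Protein = 973.3017 ÷ 4 kcal/g = 243.3254 g.

243 g/day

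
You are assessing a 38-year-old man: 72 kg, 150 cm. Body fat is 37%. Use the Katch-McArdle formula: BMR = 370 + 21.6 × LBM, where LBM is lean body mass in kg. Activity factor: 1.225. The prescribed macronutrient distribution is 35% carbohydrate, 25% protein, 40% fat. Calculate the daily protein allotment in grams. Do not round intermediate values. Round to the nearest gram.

103 g/day

LBM = 72 × (1 − 0.37) = 45.36 kg. Katch-McArdle: BMR = 370 + 21.6 × 45.36 = 1349.776 kcal/day.
TEE = 1349.776 × 1.225 = 1653.4756 kcal/day.
Protein energy = 25% × 1653.4756 = 413.3689 kcal.
Protein = 413.3689 ÷ 4 kcal/g = 103.3422 g.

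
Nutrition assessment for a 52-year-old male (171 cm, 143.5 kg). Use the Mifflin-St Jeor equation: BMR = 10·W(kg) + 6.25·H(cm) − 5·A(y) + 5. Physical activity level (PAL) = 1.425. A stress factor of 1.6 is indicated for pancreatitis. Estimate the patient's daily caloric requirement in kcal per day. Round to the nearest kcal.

5127 kcal per day

Mifflin-St Jeor (male): BMR = 10(143.5) + 6.25(171) − 5(52) + 5 = 1435 + 1068.75 − 260 + 5 = 2248.75 kcal/day.
TEE = BMR × activity factor = 2248.75 × 1.425 = 3204.4688 kcal/day.
Apply stress factor: 3204.4688 × 1.6 = 5127.15 kcal/day.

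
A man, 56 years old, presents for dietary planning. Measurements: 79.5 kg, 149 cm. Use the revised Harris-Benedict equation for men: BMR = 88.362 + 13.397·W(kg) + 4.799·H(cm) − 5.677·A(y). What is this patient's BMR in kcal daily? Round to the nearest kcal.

Harris-Benedict: BMR = 88.362 + 13.397(79.5) + 4.799(149) − 5.677(56) = 1550.5625 kcal/day.

1551 kcal daily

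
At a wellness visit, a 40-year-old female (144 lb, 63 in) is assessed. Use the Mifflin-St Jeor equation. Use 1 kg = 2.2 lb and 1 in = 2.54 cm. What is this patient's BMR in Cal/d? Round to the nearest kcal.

1294 Cal/d

Convert to metric: weight = 144 ÷ 2.2 = 65.4545 kg; height = 63 × 2.54 = 160.02 cm.
Mifflin-St Jeor (female): BMR = 10(65.4545) + 6.25(160.02) − 5(40) − 161 = 654.5455 + 1000.125 − 200 − 161 = 1293.6705 kcal/day.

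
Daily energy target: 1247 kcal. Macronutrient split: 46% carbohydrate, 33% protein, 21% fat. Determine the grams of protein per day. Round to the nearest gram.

103 g/day

Protein energy = 33% × 1247 = 411.51 kcal.
At 4 kcal/g: 411.51 ÷ 4 = 102.8775 g.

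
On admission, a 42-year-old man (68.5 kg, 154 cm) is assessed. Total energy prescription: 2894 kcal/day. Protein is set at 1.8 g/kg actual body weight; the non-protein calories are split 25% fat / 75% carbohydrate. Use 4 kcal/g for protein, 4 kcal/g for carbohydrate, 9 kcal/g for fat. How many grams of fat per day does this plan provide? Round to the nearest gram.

67 g/day

Protein = 1.8 × 68.5 = 123.3 g → 123.3 × 4 = 493.2 kcal.
Non-protein calories = 2894 − 493.2 = 2400.8 kcal.
Fat: 25% × 2400.8 = 600.2 kcal; carbohydrate: 1800.6 kcal.
Fat: 600.2 kcal ÷ 9 kcal/g = 66.6889 g.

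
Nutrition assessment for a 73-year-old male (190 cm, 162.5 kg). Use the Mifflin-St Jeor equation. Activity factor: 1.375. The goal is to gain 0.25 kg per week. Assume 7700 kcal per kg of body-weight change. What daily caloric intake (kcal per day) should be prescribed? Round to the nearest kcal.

3647 kcal per day

Mifflin-St Jeor (male): BMR = 10(162.5) + 6.25(190) − 5(73) + 5 = 1625 + 1187.5 − 365 + 5 = 2452.5 kcal/day.
TEE = 2452.5 × 1.375 = 3372.1875 kcal/day.
Required daily surplus = 0.25 × 7700 ÷ 7 = 275 kcal/day.
Target intake = 3372.1875 + 275 = 3647.1875 kcal/day.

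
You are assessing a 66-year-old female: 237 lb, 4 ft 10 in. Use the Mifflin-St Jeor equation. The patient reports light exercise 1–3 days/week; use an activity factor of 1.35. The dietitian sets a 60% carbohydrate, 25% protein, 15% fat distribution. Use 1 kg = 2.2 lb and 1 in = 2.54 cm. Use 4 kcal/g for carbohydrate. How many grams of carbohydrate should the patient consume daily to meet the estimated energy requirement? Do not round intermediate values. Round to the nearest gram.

305 g/day

Convert to metric: weight = 237 ÷ 2.2 = 107.7273 kg; height = (4×12 + 10) × 2.54 = 58 × 2.54 = 147.32 cm.
Mifflin-St Jeor (female): BMR = 10(107.7273) + 6.25(147.32) − 5(66) − 161 = 1077.2727 + 920.75 − 330 − 161 = 1507.0227 kcal/day.
TEE = 1507.0227 × 1.35 = 2034.4807 kcal/day.
Carbohydrate energy = 60% × 2034.4807 = 1220.6884 kcal.
Carbohydrate = 1220.6884 ÷ 4 kcal/g = 305.1721 g.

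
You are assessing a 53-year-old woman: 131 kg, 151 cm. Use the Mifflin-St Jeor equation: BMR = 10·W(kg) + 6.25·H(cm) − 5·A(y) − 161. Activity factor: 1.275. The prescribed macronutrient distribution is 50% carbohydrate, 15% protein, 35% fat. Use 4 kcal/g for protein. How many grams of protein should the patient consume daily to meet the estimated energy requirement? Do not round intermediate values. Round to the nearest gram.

87 g/day

Mifflin-St Jeor (female): BMR = 10(131) + 6.25(151) − 5(53) − 161 = 1310 + 943.75 − 265 − 161 = 1827.75 kcal/day.
TEE = 1827.75 × 1.275 = 2330.3813 kcal/day.
Protein energy = 15% × 2330.3813 = 349.5572 kcal.
Protein = 349.5572 ÷ 4 kcal/g = 87.3893 g.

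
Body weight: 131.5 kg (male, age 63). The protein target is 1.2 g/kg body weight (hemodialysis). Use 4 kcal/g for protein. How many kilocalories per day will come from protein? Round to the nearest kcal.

631 kcal/day

Protein = 1.2 g/kg × 131.5 kg = 157.8 g/day.
Protein energy = 157.8 g × 4 kcal/g = 631.2 kcal/day.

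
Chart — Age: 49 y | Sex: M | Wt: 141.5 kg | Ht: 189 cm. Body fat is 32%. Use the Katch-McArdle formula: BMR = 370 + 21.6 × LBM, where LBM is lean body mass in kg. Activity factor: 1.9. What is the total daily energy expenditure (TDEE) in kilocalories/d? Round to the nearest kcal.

4652 kilocalories/d

LBM = 141.5 × (1 − 0.32) = 96.22 kg. Katch-McArdle: BMR = 370 + 21.6 × 96.22 = 2448.352 kcal/day.
TEE = BMR × activity factor = 2448.352 × 1.9 = 4651.8688 kcal/day.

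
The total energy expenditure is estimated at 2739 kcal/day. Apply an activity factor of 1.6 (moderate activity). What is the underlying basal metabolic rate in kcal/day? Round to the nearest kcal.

1712 kcal/day

BMR = TEE ÷ activity factor = 2739 ÷ 1.6 = 1711.875 kcal/day.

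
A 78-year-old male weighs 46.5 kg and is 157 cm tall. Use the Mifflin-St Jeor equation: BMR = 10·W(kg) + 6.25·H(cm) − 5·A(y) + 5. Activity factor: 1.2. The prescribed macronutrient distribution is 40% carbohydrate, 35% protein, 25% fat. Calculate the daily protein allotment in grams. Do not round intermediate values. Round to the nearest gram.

Mifflin-St Jeor (male): BMR = 10(46.5) + 6.25(157) − 5(78) + 5 = 465 + 981.25 − 390 + 5 = 1061.25 kcal/day.
TEE = 1061.25 × 1.2 = 1273.5 kcal/day.
Protein energy = 35% × 1273.5 = 445.725 kcal.
Protein = 445.725 ÷ 4 kcal/g = 111.4313 g.

111 g/day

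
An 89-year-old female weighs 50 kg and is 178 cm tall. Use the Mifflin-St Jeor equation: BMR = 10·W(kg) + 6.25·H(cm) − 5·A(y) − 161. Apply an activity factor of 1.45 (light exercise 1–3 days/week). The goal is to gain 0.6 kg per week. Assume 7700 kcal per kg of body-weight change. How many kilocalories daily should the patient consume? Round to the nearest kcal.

2119 kilocalories daily

Mifflin-St Jeor (female): BMR = 10(50) + 6.25(178) − 5(89) − 161 = 500 + 1112.5 − 445 − 161 = 1006.5 kcal/day.
TEE = 1006.5 × 1.45 = 1459.425 kcal/day.
Required daily surplus = 0.6 × 7700 ÷ 7 = 660 kcal/day.
Target intake = 1459.425 + 660 = 2119.425 kcal/day.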